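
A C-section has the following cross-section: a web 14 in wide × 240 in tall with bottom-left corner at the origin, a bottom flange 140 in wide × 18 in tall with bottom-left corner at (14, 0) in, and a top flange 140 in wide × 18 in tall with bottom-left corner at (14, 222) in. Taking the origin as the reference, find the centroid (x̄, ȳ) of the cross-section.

x̄ = 53.20 in, ȳ = 120.00 in

web: A = 14 × 240 = 3360.00, centroid at (7.00, 120.00).
bottom flange: A = 140 × 18 = 2520.00, centroid at (84.00, 9.00).
top flange: A = 140 × 18 = 2520.00, centroid at (84.00, 231.00).
ΣA = 8400.00 in², ΣAx̄ = 446880.00 in³, ΣAȳ = 1008000.00 in³.
x̄ = 446880.00/8400.00 = 53.20 in; ȳ = 1008000.00/8400.00 = 120.00 in.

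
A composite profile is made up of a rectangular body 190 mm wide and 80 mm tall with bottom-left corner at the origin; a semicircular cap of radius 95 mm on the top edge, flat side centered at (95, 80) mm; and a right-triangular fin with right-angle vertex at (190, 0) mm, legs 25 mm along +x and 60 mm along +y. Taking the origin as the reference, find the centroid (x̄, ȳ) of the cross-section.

x̄ = 97.57 mm, ȳ = 77.30 mm

rectangular body: A = 190 × 80 = 15200.00, centroid at (95.00, 40.00).
semicircular top: A = ½π·95² = 14176.44, centroid at (95.00, 120.32).
triangular fin: A = ½·25·60 = 750.00, centroid at (198.33, 20.00).
ΣA = 30126.44 mm²
ΣAx̄ = (15200.00)(95.00) + (14176.44)(95.00) + (750.00)(198.33) = 2939511.50 mm³
ΣAȳ = (15200.00)(40.00) + (14176.44)(120.32) + (750.00)(20.00) = 2328698.28 mm³
x̄ = 2939511.50 / 30126.44 = 97.57 mm
ȳ = 2328698.28 / 30126.44 = 77.30 mm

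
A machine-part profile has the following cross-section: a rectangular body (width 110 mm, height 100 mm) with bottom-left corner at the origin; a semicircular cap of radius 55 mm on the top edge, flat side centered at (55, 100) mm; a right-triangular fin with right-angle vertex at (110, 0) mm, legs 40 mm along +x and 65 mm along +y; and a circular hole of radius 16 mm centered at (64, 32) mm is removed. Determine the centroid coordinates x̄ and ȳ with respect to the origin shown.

x̄ = 60.02 mm, ȳ = 70.07 mm

Part | A | x̄ᵢ | ȳᵢ | A·x̄ᵢ | A·ȳᵢ
rectangular body | 11000.00 | 55.00 | 50.00 | 605000.00 | 550000.00
semicircular top | 4751.66 | 55.00 | 123.34 | 261341.24 | 586082.56
triangular fin | 1300.00 | 123.33 | 21.67 | 160333.33 | 28166.67
hole | -804.25 | 64.00 | 32.00 | -51471.85 | -25735.93
Σ | 16247.41 |  |  | 975202.72 | 1138513.30
x̄ = 975202.72 / 16247.41 = 60.02 mm
ȳ = 1138513.30 / 16247.41 = 70.07 mm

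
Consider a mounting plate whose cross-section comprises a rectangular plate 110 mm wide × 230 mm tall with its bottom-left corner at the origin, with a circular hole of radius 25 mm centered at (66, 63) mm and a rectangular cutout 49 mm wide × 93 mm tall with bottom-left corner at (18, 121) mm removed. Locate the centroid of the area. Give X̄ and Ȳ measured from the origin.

plate: A = 110 × 230 = 25300.00, centroid at (55.00, 115.00).
hole 1: A = −π·25² = -1963.50, centroid at (66.00, 63.00).
hole 2: A = −(49 × 93) = -4557.00, centroid at (42.50, 167.50).
ΣA = 18779.50 mm²
ΣAX̄ = (25300.00)(55.00) + (-1963.50)(66.00) + (-4557.00)(42.50) = 1068236.80 mm³
ΣAȲ = (25300.00)(115.00) + (-1963.50)(63.00) + (-4557.00)(167.50) = 2022502.29 mm³
X̄ = 1068236.80 / 18779.50 = 56.88 mm
Ȳ = 2022502.29 / 18779.50 = 107.70 mm

X̄ = 56.88 mm, Ȳ = 107.70 mm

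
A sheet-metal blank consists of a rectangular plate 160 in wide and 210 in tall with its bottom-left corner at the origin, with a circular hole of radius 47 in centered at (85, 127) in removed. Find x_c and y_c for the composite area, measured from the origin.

plate: A = 160 × 210 = 33600.00, centroid at (80.00, 105.00).
hole: A = −π·47² = -6939.78, centroid at (85.00, 127.00).
ΣA = 26660.22 in²
ΣAx_c = (33600.00)(80.00) + (-6939.78)(85.00) = 2098118.86 in³
ΣAy_c = (33600.00)(105.00) + (-6939.78)(127.00) = 2646648.17 in³
x_c = 2098118.86 / 26660.22 = 78.70 in
y_c = 2646648.17 / 26660.22 = 99.27 in

x_c = 78.70 in, y_c = 99.27 in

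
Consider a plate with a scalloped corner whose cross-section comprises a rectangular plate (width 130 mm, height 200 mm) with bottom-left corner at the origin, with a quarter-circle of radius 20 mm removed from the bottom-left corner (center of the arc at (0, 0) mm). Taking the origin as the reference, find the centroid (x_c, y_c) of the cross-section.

plate: A = 130 × 200 = 26000.00, centroid at (65.00, 100.00).
removed quarter-circle: A = −¼π·20² = -314.16, centroid at (8.49, 8.49).
ΣA = 25685.84 mm², ΣAx_c = 1687333.33 mm³, ΣAy_c = 2597333.33 mm³.
x_c = 1687333.33/25685.84 = 65.69 mm; y_c = 2597333.33/25685.84 = 101.12 mm.

x_c = 65.69 mm, y_c = 101.12 mm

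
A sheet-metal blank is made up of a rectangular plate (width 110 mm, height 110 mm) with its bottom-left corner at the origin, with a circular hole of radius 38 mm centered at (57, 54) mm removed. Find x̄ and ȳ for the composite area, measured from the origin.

x̄ = 53.80 mm, ȳ = 55.60 mm

plate: A = 110 × 110 = 12100.00, centroid at (55.00, 55.00).
hole: A = −π·38² = -4536.46, centroid at (57.00, 54.00).
ΣA = 7563.54 mm²
ΣAx̄ = (12100.00)(55.00) + (-4536.46)(57.00) = 406921.79 mm³
ΣAȳ = (12100.00)(55.00) + (-4536.46)(54.00) = 420531.17 mm³
x̄ = 406921.79 / 7563.54 = 53.80 mm
ȳ = 420531.17 / 7563.54 = 55.60 mm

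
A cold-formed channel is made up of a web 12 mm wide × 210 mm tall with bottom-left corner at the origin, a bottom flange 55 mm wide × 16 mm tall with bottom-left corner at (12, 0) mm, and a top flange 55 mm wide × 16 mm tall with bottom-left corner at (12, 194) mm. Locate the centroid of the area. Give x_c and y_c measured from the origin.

x_c = 19.78 mm, y_c = 105.00 mm

Part | A | x̄ᵢ | ȳᵢ | A·x̄ᵢ | A·ȳᵢ
web | 2520.00 | 6.00 | 105.00 | 15120.00 | 264600.00
bottom flange | 880.00 | 39.50 | 8.00 | 34760.00 | 7040.00
top flange | 880.00 | 39.50 | 202.00 | 34760.00 | 177760.00
Σ | 4280.00 |  |  | 84640.00 | 449400.00
x_c = 84640.00 / 4280.00 = 19.78 mm
y_c = 449400.00 / 4280.00 = 105.00 mm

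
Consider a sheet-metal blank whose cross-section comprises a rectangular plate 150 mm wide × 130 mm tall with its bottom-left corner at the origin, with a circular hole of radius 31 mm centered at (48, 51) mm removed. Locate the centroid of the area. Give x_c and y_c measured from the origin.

plate: A = 150 × 130 = 19500.00, centroid at (75.00, 65.00).
hole: A = −π·31² = -3019.07, centroid at (48.00, 51.00).
ΣA = 16480.93 mm²
ΣAx_c = (19500.00)(75.00) + (-3019.07)(48.00) = 1317584.61 mm³
ΣAy_c = (19500.00)(65.00) + (-3019.07)(51.00) = 1113527.40 mm³
x_c = 1317584.61 / 16480.93 = 79.95 mm
y_c = 1113527.40 / 16480.93 = 67.56 mm

x_c = 79.95 mm, y_c = 67.56 mm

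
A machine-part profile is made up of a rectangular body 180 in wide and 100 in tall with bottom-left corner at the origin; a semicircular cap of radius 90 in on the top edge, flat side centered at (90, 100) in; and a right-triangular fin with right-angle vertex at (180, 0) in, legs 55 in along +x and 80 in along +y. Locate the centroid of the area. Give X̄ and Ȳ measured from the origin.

X̄ = 97.24 in, Ȳ = 82.53 in

rectangular body: A = 180 × 100 = 18000.00, centroid at (90.00, 50.00).
semicircular top: A = ½π·90² = 12723.45, centroid at (90.00, 138.20).
triangular fin: A = ½·55·80 = 2200.00, centroid at (198.33, 26.67).
ΣA = 32923.45 in², ΣAX̄ = 3201443.86 in³, ΣAȲ = 2717011.69 in³.
X̄ = 3201443.86/32923.45 = 97.24 in; Ȳ = 2717011.69/32923.45 = 82.53 in.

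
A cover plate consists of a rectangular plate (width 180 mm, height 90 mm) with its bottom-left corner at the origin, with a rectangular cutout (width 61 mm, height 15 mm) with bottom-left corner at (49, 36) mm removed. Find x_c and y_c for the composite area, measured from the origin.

Part | A | x̄ᵢ | ȳᵢ | A·x̄ᵢ | A·ȳᵢ
plate | 16200.00 | 90.00 | 45.00 | 1458000.00 | 729000.00
hole | -915.00 | 79.50 | 43.50 | -72742.50 | -39802.50
Σ | 15285.00 |  |  | 1385257.50 | 689197.50
x_c = 1385257.50 / 15285.00 = 90.63 mm
y_c = 689197.50 / 15285.00 = 45.09 mm

x_c = 90.63 mm, y_c = 45.09 mm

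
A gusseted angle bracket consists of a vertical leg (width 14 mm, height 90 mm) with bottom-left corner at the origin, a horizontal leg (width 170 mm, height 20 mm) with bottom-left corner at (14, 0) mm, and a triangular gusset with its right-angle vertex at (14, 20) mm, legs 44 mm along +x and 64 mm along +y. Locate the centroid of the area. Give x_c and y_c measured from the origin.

x_c = 63.58 mm, y_c = 24.54 mm

Part | A | x̄ᵢ | ȳᵢ | A·x̄ᵢ | A·ȳᵢ
vertical leg | 1260.00 | 7.00 | 45.00 | 8820.00 | 56700.00
horizontal leg | 3400.00 | 99.00 | 10.00 | 336600.00 | 34000.00
gusset | 1408.00 | 28.67 | 41.33 | 40362.67 | 58197.33
Σ | 6068.00 |  |  | 385782.67 | 148897.33
x_c = 385782.67 / 6068.00 = 63.58 mm
y_c = 148897.33 / 6068.00 = 24.54 mm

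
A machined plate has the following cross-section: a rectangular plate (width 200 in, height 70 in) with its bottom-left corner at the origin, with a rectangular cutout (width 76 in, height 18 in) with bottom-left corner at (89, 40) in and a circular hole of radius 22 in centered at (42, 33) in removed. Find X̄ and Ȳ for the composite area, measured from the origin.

plate: A = 200 × 70 = 14000.00, centroid at (100.00, 35.00).
hole 1: A = −(76 × 18) = -1368.00, centroid at (127.00, 49.00).
hole 2: A = −π·22² = -1520.53, centroid at (42.00, 33.00).
ΣA = 11111.47 in²
ΣAX̄ = (14000.00)(100.00) + (-1368.00)(127.00) + (-1520.53)(42.00) = 1162401.70 in³
ΣAȲ = (14000.00)(35.00) + (-1368.00)(49.00) + (-1520.53)(33.00) = 372790.48 in³
X̄ = 1162401.70 / 11111.47 = 104.61 in
Ȳ = 372790.48 / 11111.47 = 33.55 in

X̄ = 104.61 in, Ȳ = 33.55 in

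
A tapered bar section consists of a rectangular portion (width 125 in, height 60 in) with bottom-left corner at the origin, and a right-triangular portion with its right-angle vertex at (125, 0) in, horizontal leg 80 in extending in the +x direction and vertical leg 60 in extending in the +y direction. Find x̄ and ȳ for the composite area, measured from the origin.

rectangular portion: A = 125 × 60 = 7500.00, centroid at (62.50, 30.00).
triangular portion: A = ½·80·60 = 2400.00, centroid at (151.67, 20.00).
ΣA = 9900.00 in², ΣAx̄ = 832750.00 in³, ΣAȳ = 273000.00 in³.
x̄ = 832750.00/9900.00 = 84.12 in; ȳ = 273000.00/9900.00 = 27.58 in.

x̄ = 84.12 in, ȳ = 27.58 in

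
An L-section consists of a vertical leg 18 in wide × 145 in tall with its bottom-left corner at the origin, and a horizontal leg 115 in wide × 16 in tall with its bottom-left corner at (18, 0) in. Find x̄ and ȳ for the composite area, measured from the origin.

x̄ = 36.50 in, ȳ = 45.83 in

vertical leg: A = 18 × 145 = 2610.00, centroid at (9.00, 72.50).
horizontal leg: A = 115 × 16 = 1840.00, centroid at (75.50, 8.00).
ΣA = 4450.00 in²
ΣAx̄ = (2610.00)(9.00) + (1840.00)(75.50) = 162410.00 in³
ΣAȳ = (2610.00)(72.50) + (1840.00)(8.00) = 203945.00 in³
x̄ = 162410.00 / 4450.00 = 36.50 in
ȳ = 203945.00 / 4450.00 = 45.83 in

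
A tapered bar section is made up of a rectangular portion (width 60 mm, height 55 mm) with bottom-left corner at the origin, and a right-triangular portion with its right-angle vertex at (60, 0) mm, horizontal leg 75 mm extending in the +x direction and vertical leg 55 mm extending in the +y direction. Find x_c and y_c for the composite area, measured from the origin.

rectangular portion: A = 60 × 55 = 3300.00, centroid at (30.00, 27.50).
triangular portion: A = ½·75·55 = 2062.50, centroid at (85.00, 18.33).
ΣA = 5362.50 mm²
ΣAx_c = (3300.00)(30.00) + (2062.50)(85.00) = 274312.50 mm³
ΣAy_c = (3300.00)(27.50) + (2062.50)(18.33) = 128562.50 mm³
x_c = 274312.50 / 5362.50 = 51.15 mm
y_c = 128562.50 / 5362.50 = 23.97 mm

x_c = 51.15 mm, y_c = 23.97 mm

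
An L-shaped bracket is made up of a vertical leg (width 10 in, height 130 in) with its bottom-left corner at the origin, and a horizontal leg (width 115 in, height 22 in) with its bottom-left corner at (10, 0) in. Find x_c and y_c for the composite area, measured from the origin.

Part | A | x̄ᵢ | ȳᵢ | A·x̄ᵢ | A·ȳᵢ
vertical leg | 1300.00 | 5.00 | 65.00 | 6500.00 | 84500.00
horizontal leg | 2530.00 | 67.50 | 11.00 | 170775.00 | 27830.00
Σ | 3830.00 |  |  | 177275.00 | 112330.00
x_c = 177275.00 / 3830.00 = 46.29 in
y_c = 112330.00 / 3830.00 = 29.33 in

x_c = 46.29 in, y_c = 29.33 in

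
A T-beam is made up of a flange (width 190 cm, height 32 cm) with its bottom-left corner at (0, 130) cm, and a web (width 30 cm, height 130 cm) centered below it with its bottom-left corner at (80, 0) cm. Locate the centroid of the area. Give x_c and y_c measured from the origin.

web: A = 30 × 130 = 3900.00, centroid at (95.00, 65.00).
flange: A = 190 × 32 = 6080.00, centroid at (95.00, 146.00).
ΣA = 9980.00 cm², ΣAx_c = 948100.00 cm³, ΣAy_c = 1141180.00 cm³.
x_c = 948100.00/9980.00 = 95.00 cm; y_c = 1141180.00/9980.00 = 114.35 cm.

x_c = 95.00 cm, y_c = 114.35 cm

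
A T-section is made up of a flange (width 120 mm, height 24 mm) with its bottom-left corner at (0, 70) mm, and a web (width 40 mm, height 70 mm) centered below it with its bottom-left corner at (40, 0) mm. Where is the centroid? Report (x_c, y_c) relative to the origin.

x_c = 60.00 mm, y_c = 58.83 mm

Part | A | x̄ᵢ | ȳᵢ | A·x̄ᵢ | A·ȳᵢ
web | 2800.00 | 60.00 | 35.00 | 168000.00 | 98000.00
flange | 2880.00 | 60.00 | 82.00 | 172800.00 | 236160.00
Σ | 5680.00 |  |  | 340800.00 | 334160.00
x_c = 340800.00 / 5680.00 = 60.00 mm
y_c = 334160.00 / 5680.00 = 58.83 mm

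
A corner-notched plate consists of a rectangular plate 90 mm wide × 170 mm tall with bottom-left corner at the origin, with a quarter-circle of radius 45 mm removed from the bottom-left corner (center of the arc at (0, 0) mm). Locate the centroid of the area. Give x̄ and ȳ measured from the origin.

x̄ = 48.00 mm, ȳ = 92.65 mm

plate: A = 90 × 170 = 15300.00, centroid at (45.00, 85.00).
removed quarter-circle: A = −¼π·45² = -1590.43, centroid at (19.10, 19.10).
ΣA = 13709.57 mm², ΣAx̄ = 658125.00 mm³, ΣAȳ = 1270125.00 mm³.
x̄ = 658125.00/13709.57 = 48.00 mm; ȳ = 1270125.00/13709.57 = 92.65 mm.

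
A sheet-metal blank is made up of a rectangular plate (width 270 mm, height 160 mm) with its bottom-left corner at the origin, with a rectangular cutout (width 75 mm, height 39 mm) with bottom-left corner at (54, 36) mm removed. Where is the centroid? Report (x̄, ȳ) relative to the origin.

x̄ = 138.16 mm, ȳ = 81.78 mm

plate: A = 270 × 160 = 43200.00, centroid at (135.00, 80.00).
hole: A = −(75 × 39) = -2925.00, centroid at (91.50, 55.50).
ΣA = 40275.00 mm², ΣAx̄ = 5564362.50 mm³, ΣAȳ = 3293662.50 mm³.
x̄ = 5564362.50/40275.00 = 138.16 mm; ȳ = 3293662.50/40275.00 = 81.78 mm.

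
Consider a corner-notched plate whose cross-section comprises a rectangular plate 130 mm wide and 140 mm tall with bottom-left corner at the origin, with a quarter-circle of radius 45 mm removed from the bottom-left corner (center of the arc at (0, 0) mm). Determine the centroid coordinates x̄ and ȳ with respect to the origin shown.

x̄ = 69.40 mm, ȳ = 74.87 mm

plate: A = 130 × 140 = 18200.00, centroid at (65.00, 70.00).
removed quarter-circle: A = −¼π·45² = -1590.43, centroid at (19.10, 19.10).
ΣA = 16609.57 mm², ΣAx̄ = 1152625.00 mm³, ΣAȳ = 1243625.00 mm³.
x̄ = 1152625.00/16609.57 = 69.40 mm; ȳ = 1243625.00/16609.57 = 74.87 mm.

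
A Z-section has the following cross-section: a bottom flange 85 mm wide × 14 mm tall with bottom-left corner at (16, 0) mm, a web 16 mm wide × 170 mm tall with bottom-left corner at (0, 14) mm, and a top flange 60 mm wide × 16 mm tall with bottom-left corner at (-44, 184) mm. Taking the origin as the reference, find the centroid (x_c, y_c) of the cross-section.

bottom flange: A = 85 × 14 = 1190.00, centroid at (58.50, 7.00).
web: A = 16 × 170 = 2720.00, centroid at (8.00, 99.00).
top flange: A = 60 × 16 = 960.00, centroid at (-14.00, 192.00).
ΣA = 4870.00 mm²
ΣAx_c = (1190.00)(58.50) + (2720.00)(8.00) + (960.00)(-14.00) = 77935.00 mm³
ΣAy_c = (1190.00)(7.00) + (2720.00)(99.00) + (960.00)(192.00) = 461930.00 mm³
x_c = 77935.00 / 4870.00 = 16.00 mm
y_c = 461930.00 / 4870.00 = 94.85 mm

x_c = 16.00 mm, y_c = 94.85 mm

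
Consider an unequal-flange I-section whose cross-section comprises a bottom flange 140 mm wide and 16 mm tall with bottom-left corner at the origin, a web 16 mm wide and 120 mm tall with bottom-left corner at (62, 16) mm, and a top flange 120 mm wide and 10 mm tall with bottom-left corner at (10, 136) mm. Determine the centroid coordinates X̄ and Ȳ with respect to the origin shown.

X̄ = 70.00 mm, Ȳ = 62.13 mm

bottom flange: A = 140 × 16 = 2240.00, centroid at (70.00, 8.00).
web: A = 16 × 120 = 1920.00, centroid at (70.00, 76.00).
top flange: A = 120 × 10 = 1200.00, centroid at (70.00, 141.00).
ΣA = 5360.00 mm², ΣAX̄ = 375200.00 mm³, ΣAȲ = 333040.00 mm³.
X̄ = 375200.00/5360.00 = 70.00 mm; Ȳ = 333040.00/5360.00 = 62.13 mm.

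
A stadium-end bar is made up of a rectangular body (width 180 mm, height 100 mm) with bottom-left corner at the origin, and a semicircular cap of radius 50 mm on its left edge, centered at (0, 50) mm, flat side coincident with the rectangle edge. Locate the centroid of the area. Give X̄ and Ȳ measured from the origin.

rectangular body: A = 180 × 100 = 18000.00, centroid at (90.00, 50.00).
semicircular end: A = ½π·50² = 3926.99, centroid at (-21.22, 50.00).
ΣA = 21926.99 mm², ΣAX̄ = 1536666.67 mm³, ΣAȲ = 1096349.54 mm³.
X̄ = 1536666.67/21926.99 = 70.08 mm; Ȳ = 1096349.54/21926.99 = 50.00 mm.

X̄ = 70.08 mm, Ȳ = 50.00 mm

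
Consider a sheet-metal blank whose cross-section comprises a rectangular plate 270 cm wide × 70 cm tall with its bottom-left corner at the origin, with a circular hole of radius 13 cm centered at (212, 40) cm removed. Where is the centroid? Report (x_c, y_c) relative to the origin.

plate: A = 270 × 70 = 18900.00, centroid at (135.00, 35.00).
hole: A = −π·13² = -530.93, centroid at (212.00, 40.00).
ΣA = 18369.07 cm², ΣAx_c = 2438943.02 cm³, ΣAy_c = 640262.83 cm³.
x_c = 2438943.02/18369.07 = 132.77 cm; y_c = 640262.83/18369.07 = 34.86 cm.

x_c = 132.77 cm, y_c = 34.86 cm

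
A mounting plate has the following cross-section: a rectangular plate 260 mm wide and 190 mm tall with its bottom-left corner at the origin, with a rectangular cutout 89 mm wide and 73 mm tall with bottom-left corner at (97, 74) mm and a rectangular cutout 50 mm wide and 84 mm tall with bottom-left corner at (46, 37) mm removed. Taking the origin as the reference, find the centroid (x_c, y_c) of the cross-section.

x_c = 134.47 mm, y_c = 94.13 mm

Part | A | x̄ᵢ | ȳᵢ | A·x̄ᵢ | A·ȳᵢ
plate | 49400.00 | 130.00 | 95.00 | 6422000.00 | 4693000.00
hole 1 | -6497.00 | 141.50 | 110.50 | -919325.50 | -717918.50
hole 2 | -4200.00 | 71.00 | 79.00 | -298200.00 | -331800.00
Σ | 38703.00 |  |  | 5204474.50 | 3643281.50
x_c = 5204474.50 / 38703.00 = 134.47 mm
y_c = 3643281.50 / 38703.00 = 94.13 mm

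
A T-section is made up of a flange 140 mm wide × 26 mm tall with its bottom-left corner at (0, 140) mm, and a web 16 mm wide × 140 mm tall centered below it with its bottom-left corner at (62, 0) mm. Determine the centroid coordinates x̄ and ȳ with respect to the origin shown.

Part | A | x̄ᵢ | ȳᵢ | A·x̄ᵢ | A·ȳᵢ
web | 2240.00 | 70.00 | 70.00 | 156800.00 | 156800.00
flange | 3640.00 | 70.00 | 153.00 | 254800.00 | 556920.00
Σ | 5880.00 |  |  | 411600.00 | 713720.00
x̄ = 411600.00 / 5880.00 = 70.00 mm
ȳ = 713720.00 / 5880.00 = 121.38 mm

x̄ = 70.00 mm, ȳ = 121.38 mm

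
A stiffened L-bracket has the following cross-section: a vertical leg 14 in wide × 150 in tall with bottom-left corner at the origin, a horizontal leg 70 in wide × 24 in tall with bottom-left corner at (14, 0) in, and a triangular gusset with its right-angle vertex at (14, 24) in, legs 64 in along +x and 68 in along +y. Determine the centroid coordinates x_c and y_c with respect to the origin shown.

Part | A | x̄ᵢ | ȳᵢ | A·x̄ᵢ | A·ȳᵢ
vertical leg | 2100.00 | 7.00 | 75.00 | 14700.00 | 157500.00
horizontal leg | 1680.00 | 49.00 | 12.00 | 82320.00 | 20160.00
gusset | 2176.00 | 35.33 | 46.67 | 76885.33 | 101546.67
Σ | 5956.00 |  |  | 173905.33 | 279206.67
x_c = 173905.33 / 5956.00 = 29.20 in
y_c = 279206.67 / 5956.00 = 46.88 in

x_c = 29.20 in, y_c = 46.88 in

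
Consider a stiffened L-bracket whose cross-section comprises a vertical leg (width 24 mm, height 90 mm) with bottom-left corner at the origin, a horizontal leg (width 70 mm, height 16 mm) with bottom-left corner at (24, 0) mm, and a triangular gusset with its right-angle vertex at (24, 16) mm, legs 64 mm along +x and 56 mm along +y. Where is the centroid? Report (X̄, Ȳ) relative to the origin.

vertical leg: A = 24 × 90 = 2160.00, centroid at (12.00, 45.00).
horizontal leg: A = 70 × 16 = 1120.00, centroid at (59.00, 8.00).
gusset: A = ½·64·56 = 1792.00, centroid at (45.33, 34.67).
ΣA = 5072.00 mm²
ΣAX̄ = (2160.00)(12.00) + (1120.00)(59.00) + (1792.00)(45.33) = 173237.33 mm³
ΣAȲ = (2160.00)(45.00) + (1120.00)(8.00) + (1792.00)(34.67) = 168282.67 mm³
X̄ = 173237.33 / 5072.00 = 34.16 mm
Ȳ = 168282.67 / 5072.00 = 33.18 mm

X̄ = 34.16 mm, Ȳ = 33.18 mm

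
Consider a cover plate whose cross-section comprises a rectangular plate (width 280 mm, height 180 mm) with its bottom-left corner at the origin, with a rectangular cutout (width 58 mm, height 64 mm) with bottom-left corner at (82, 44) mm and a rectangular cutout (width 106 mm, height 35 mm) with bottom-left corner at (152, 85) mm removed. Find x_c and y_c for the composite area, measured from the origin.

x_c = 136.89 mm, y_c = 90.13 mm

plate: A = 280 × 180 = 50400.00, centroid at (140.00, 90.00).
hole 1: A = −(58 × 64) = -3712.00, centroid at (111.00, 76.00).
hole 2: A = −(106 × 35) = -3710.00, centroid at (205.00, 102.50).
ΣA = 42978.00 mm²
ΣAx_c = (50400.00)(140.00) + (-3712.00)(111.00) + (-3710.00)(205.00) = 5883418.00 mm³
ΣAy_c = (50400.00)(90.00) + (-3712.00)(76.00) + (-3710.00)(102.50) = 3873613.00 mm³
x_c = 5883418.00 / 42978.00 = 136.89 mm
y_c = 3873613.00 / 42978.00 = 90.13 mm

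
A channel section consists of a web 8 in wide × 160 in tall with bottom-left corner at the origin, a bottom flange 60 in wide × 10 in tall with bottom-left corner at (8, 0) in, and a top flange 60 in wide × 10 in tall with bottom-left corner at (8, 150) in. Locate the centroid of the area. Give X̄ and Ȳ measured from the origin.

X̄ = 20.45 in, Ȳ = 80.00 in

web: A = 8 × 160 = 1280.00, centroid at (4.00, 80.00).
bottom flange: A = 60 × 10 = 600.00, centroid at (38.00, 5.00).
top flange: A = 60 × 10 = 600.00, centroid at (38.00, 155.00).
ΣA = 2480.00 in², ΣAX̄ = 50720.00 in³, ΣAȲ = 198400.00 in³.
X̄ = 50720.00/2480.00 = 20.45 in; Ȳ = 198400.00/2480.00 = 80.00 in.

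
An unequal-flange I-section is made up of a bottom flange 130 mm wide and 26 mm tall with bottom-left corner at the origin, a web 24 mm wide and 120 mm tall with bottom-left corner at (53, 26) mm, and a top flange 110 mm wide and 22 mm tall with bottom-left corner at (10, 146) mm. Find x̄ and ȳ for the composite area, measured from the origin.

bottom flange: A = 130 × 26 = 3380.00, centroid at (65.00, 13.00).
web: A = 24 × 120 = 2880.00, centroid at (65.00, 86.00).
top flange: A = 110 × 22 = 2420.00, centroid at (65.00, 157.00).
ΣA = 8680.00 mm²
ΣAx̄ = (3380.00)(65.00) + (2880.00)(65.00) + (2420.00)(65.00) = 564200.00 mm³
ΣAȳ = (3380.00)(13.00) + (2880.00)(86.00) + (2420.00)(157.00) = 671560.00 mm³
x̄ = 564200.00 / 8680.00 = 65.00 mm
ȳ = 671560.00 / 8680.00 = 77.37 mm

x̄ = 65.00 mm, ȳ = 77.37 mm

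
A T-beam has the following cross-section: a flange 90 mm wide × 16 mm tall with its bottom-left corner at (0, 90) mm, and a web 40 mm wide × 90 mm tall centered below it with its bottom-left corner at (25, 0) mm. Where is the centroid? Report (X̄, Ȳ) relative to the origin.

X̄ = 45.00 mm, Ȳ = 60.14 mm

web: A = 40 × 90 = 3600.00, centroid at (45.00, 45.00).
flange: A = 90 × 16 = 1440.00, centroid at (45.00, 98.00).
ΣA = 5040.00 mm², ΣAX̄ = 226800.00 mm³, ΣAȲ = 303120.00 mm³.
X̄ = 226800.00/5040.00 = 45.00 mm; Ȳ = 303120.00/5040.00 = 60.14 mm.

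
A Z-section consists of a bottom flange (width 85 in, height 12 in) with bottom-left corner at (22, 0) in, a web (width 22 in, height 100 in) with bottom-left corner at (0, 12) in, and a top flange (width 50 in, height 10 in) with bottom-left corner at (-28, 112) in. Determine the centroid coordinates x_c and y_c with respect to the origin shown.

x_c = 23.79 in, y_c = 54.04 in

bottom flange: A = 85 × 12 = 1020.00, centroid at (64.50, 6.00).
web: A = 22 × 100 = 2200.00, centroid at (11.00, 62.00).
top flange: A = 50 × 10 = 500.00, centroid at (-3.00, 117.00).
ΣA = 3720.00 in²
ΣAx_c = (1020.00)(64.50) + (2200.00)(11.00) + (500.00)(-3.00) = 88490.00 in³
ΣAy_c = (1020.00)(6.00) + (2200.00)(62.00) + (500.00)(117.00) = 201020.00 in³
x_c = 88490.00 / 3720.00 = 23.79 in
y_c = 201020.00 / 3720.00 = 54.04 in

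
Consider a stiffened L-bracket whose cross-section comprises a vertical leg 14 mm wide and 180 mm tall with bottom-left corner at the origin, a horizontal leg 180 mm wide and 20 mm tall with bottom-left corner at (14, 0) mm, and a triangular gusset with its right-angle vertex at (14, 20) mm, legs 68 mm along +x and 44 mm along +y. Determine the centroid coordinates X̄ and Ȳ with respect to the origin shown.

X̄ = 58.68 mm, Ȳ = 41.32 mm

Part | A | x̄ᵢ | ȳᵢ | A·x̄ᵢ | A·ȳᵢ
vertical leg | 2520.00 | 7.00 | 90.00 | 17640.00 | 226800.00
horizontal leg | 3600.00 | 104.00 | 10.00 | 374400.00 | 36000.00
gusset | 1496.00 | 36.67 | 34.67 | 54853.33 | 51861.33
Σ | 7616.00 |  |  | 446893.33 | 314661.33
X̄ = 446893.33 / 7616.00 = 58.68 mm
Ȳ = 314661.33 / 7616.00 = 41.32 mm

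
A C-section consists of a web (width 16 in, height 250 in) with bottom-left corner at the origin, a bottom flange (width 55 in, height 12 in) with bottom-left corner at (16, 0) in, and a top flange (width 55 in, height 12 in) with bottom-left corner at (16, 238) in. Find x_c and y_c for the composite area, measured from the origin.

x_c = 16.81 in, y_c = 125.00 in

web: A = 16 × 250 = 4000.00, centroid at (8.00, 125.00).
bottom flange: A = 55 × 12 = 660.00, centroid at (43.50, 6.00).
top flange: A = 55 × 12 = 660.00, centroid at (43.50, 244.00).
ΣA = 5320.00 in², ΣAx_c = 89420.00 in³, ΣAy_c = 665000.00 in³.
x_c = 89420.00/5320.00 = 16.81 in; y_c = 665000.00/5320.00 = 125.00 in.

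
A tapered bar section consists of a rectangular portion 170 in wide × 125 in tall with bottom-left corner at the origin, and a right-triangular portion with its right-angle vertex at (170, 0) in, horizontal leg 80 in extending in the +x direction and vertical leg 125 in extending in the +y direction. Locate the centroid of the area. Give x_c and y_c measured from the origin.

rectangular portion: A = 170 × 125 = 21250.00, centroid at (85.00, 62.50).
triangular portion: A = ½·80·125 = 5000.00, centroid at (196.67, 41.67).
ΣA = 26250.00 in²
ΣAx_c = (21250.00)(85.00) + (5000.00)(196.67) = 2789583.33 in³
ΣAy_c = (21250.00)(62.50) + (5000.00)(41.67) = 1536458.33 in³
x_c = 2789583.33 / 26250.00 = 106.27 in
y_c = 1536458.33 / 26250.00 = 58.53 in

x_c = 106.27 in, y_c = 58.53 in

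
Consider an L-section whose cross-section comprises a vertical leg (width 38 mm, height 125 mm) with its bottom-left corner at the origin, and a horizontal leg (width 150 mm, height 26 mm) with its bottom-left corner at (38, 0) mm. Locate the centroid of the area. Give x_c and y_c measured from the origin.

x_c = 61.38 mm, y_c = 40.18 mm

vertical leg: A = 38 × 125 = 4750.00, centroid at (19.00, 62.50).
horizontal leg: A = 150 × 26 = 3900.00, centroid at (113.00, 13.00).
ΣA = 8650.00 mm²
ΣAx_c = (4750.00)(19.00) + (3900.00)(113.00) = 530950.00 mm³
ΣAy_c = (4750.00)(62.50) + (3900.00)(13.00) = 347575.00 mm³
x_c = 530950.00 / 8650.00 = 61.38 mm
y_c = 347575.00 / 8650.00 = 40.18 mm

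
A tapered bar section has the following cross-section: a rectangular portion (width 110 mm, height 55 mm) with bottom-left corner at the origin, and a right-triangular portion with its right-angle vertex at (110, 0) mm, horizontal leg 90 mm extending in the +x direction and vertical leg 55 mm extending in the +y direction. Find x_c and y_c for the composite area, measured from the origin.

x_c = 79.68 mm, y_c = 24.84 mm

rectangular portion: A = 110 × 55 = 6050.00, centroid at (55.00, 27.50).
triangular portion: A = ½·90·55 = 2475.00, centroid at (140.00, 18.33).
ΣA = 8525.00 mm²
ΣAx_c = (6050.00)(55.00) + (2475.00)(140.00) = 679250.00 mm³
ΣAy_c = (6050.00)(27.50) + (2475.00)(18.33) = 211750.00 mm³
x_c = 679250.00 / 8525.00 = 79.68 mm
y_c = 211750.00 / 8525.00 = 24.84 mm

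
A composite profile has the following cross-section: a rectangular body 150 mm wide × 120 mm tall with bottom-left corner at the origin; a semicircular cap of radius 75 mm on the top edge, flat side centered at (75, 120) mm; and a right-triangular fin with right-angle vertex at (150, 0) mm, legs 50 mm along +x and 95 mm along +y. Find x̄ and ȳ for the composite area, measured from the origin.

x̄ = 82.45 mm, ȳ = 85.47 mm

rectangular body: A = 150 × 120 = 18000.00, centroid at (75.00, 60.00).
semicircular top: A = ½π·75² = 8835.73, centroid at (75.00, 151.83).
triangular fin: A = ½·50·95 = 2375.00, centroid at (166.67, 31.67).
ΣA = 29210.73 mm², ΣAx̄ = 2408513.03 mm³, ΣAȳ = 2496745.85 mm³.
x̄ = 2408513.03/29210.73 = 82.45 mm; ȳ = 2496745.85/29210.73 = 85.47 mm.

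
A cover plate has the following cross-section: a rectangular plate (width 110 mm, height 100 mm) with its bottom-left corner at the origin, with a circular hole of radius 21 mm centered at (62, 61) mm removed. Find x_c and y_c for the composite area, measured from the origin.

x_c = 53.99 mm, y_c = 48.41 mm

plate: A = 110 × 100 = 11000.00, centroid at (55.00, 50.00).
hole: A = −π·21² = -1385.44, centroid at (62.00, 61.00).
ΣA = 9614.56 mm²
ΣAx_c = (11000.00)(55.00) + (-1385.44)(62.00) = 519102.57 mm³
ΣAy_c = (11000.00)(50.00) + (-1385.44)(61.00) = 465488.02 mm³
x_c = 519102.57 / 9614.56 = 53.99 mm
y_c = 465488.02 / 9614.56 = 48.41 mm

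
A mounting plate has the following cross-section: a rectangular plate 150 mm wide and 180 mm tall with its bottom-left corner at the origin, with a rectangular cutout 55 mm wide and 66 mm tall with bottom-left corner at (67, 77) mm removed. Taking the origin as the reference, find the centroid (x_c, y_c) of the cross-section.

plate: A = 150 × 180 = 27000.00, centroid at (75.00, 90.00).
hole: A = −(55 × 66) = -3630.00, centroid at (94.50, 110.00).
ΣA = 23370.00 mm², ΣAx_c = 1681965.00 mm³, ΣAy_c = 2030700.00 mm³.
x_c = 1681965.00/23370.00 = 71.97 mm; y_c = 2030700.00/23370.00 = 86.89 mm.

x_c = 71.97 mm, y_c = 86.89 mm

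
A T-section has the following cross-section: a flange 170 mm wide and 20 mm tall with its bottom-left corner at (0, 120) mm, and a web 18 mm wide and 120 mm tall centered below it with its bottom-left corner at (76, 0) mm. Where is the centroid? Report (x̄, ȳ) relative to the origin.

x̄ = 85.00 mm, ȳ = 102.81 mm

web: A = 18 × 120 = 2160.00, centroid at (85.00, 60.00).
flange: A = 170 × 20 = 3400.00, centroid at (85.00, 130.00).
ΣA = 5560.00 mm², ΣAx̄ = 472600.00 mm³, ΣAȳ = 571600.00 mm³.
x̄ = 472600.00/5560.00 = 85.00 mm; ȳ = 571600.00/5560.00 = 102.81 mm.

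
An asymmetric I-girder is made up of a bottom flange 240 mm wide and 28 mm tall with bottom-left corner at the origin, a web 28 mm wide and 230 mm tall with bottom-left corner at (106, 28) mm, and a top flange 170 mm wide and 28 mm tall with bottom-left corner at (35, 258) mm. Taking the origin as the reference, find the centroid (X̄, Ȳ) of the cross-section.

bottom flange: A = 240 × 28 = 6720.00, centroid at (120.00, 14.00).
web: A = 28 × 230 = 6440.00, centroid at (120.00, 143.00).
top flange: A = 170 × 28 = 4760.00, centroid at (120.00, 272.00).
ΣA = 17920.00 mm²
ΣAX̄ = (6720.00)(120.00) + (6440.00)(120.00) + (4760.00)(120.00) = 2150400.00 mm³
ΣAȲ = (6720.00)(14.00) + (6440.00)(143.00) + (4760.00)(272.00) = 2309720.00 mm³
X̄ = 2150400.00 / 17920.00 = 120.00 mm
Ȳ = 2309720.00 / 17920.00 = 128.89 mm

X̄ = 120.00 mm, Ȳ = 128.89 mm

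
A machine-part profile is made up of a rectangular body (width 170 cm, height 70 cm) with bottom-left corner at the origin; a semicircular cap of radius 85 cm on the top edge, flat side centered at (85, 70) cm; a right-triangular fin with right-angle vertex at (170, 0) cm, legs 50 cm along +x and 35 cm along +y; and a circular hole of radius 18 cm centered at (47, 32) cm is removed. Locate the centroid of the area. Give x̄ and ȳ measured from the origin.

rectangular body: A = 170 × 70 = 11900.00, centroid at (85.00, 35.00).
semicircular top: A = ½π·85² = 11349.00, centroid at (85.00, 106.08).
triangular fin: A = ½·50·35 = 875.00, centroid at (186.67, 11.67).
hole: A = −π·18² = -1017.88, centroid at (47.00, 32.00).
ΣA = 23106.13 cm², ΣAx̄ = 2091658.45 cm³, ΣAȳ = 1597983.21 cm³.
x̄ = 2091658.45/23106.13 = 90.52 cm; ȳ = 1597983.21/23106.13 = 69.16 cm.

x̄ = 90.52 cm, ȳ = 69.16 cm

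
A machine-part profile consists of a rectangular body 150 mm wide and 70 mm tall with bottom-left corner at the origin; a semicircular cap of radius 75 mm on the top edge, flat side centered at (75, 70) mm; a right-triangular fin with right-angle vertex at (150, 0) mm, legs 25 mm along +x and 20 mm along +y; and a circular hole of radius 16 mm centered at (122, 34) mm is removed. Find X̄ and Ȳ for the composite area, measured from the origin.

rectangular body: A = 150 × 70 = 10500.00, centroid at (75.00, 35.00).
semicircular top: A = ½π·75² = 8835.73, centroid at (75.00, 101.83).
triangular fin: A = ½·25·20 = 250.00, centroid at (158.33, 6.67).
hole: A = −π·16² = -804.25, centroid at (122.00, 34.00).
ΣA = 18781.48 mm²
ΣAX̄ = (10500.00)(75.00) + (8835.73)(75.00) + (250.00)(158.33) + (-804.25)(122.00) = 1391644.81 mm³
ΣAȲ = (10500.00)(35.00) + (8835.73)(101.83) + (250.00)(6.67) + (-804.25)(34.00) = 1241573.30 mm³
X̄ = 1391644.81 / 18781.48 = 74.10 mm
Ȳ = 1241573.30 / 18781.48 = 66.11 mm

X̄ = 74.10 mm, Ȳ = 66.11 mm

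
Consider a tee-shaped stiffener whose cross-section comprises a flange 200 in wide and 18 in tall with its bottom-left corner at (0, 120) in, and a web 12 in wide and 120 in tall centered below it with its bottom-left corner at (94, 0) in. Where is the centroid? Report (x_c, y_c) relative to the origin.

x_c = 100.00 in, y_c = 109.29 in

Part | A | x̄ᵢ | ȳᵢ | A·x̄ᵢ | A·ȳᵢ
web | 1440.00 | 100.00 | 60.00 | 144000.00 | 86400.00
flange | 3600.00 | 100.00 | 129.00 | 360000.00 | 464400.00
Σ | 5040.00 |  |  | 504000.00 | 550800.00
x_c = 504000.00 / 5040.00 = 100.00 in
y_c = 550800.00 / 5040.00 = 109.29 in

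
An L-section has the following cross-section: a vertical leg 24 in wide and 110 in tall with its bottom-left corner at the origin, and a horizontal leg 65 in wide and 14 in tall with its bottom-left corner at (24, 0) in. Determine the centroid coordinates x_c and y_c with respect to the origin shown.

Part | A | x̄ᵢ | ȳᵢ | A·x̄ᵢ | A·ȳᵢ
vertical leg | 2640.00 | 12.00 | 55.00 | 31680.00 | 145200.00
horizontal leg | 910.00 | 56.50 | 7.00 | 51415.00 | 6370.00
Σ | 3550.00 |  |  | 83095.00 | 151570.00
x_c = 83095.00 / 3550.00 = 23.41 in
y_c = 151570.00 / 3550.00 = 42.70 in

x_c = 23.41 in, y_c = 42.70 in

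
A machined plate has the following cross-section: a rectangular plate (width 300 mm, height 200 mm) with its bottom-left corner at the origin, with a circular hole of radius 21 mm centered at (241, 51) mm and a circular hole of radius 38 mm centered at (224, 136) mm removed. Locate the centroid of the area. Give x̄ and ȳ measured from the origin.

x̄ = 141.46 mm, ȳ = 98.24 mm

plate: A = 300 × 200 = 60000.00, centroid at (150.00, 100.00).
hole 1: A = −π·21² = -1385.44, centroid at (241.00, 51.00).
hole 2: A = −π·38² = -4536.46, centroid at (224.00, 136.00).
ΣA = 54078.10 mm², ΣAx̄ = 7649941.40 mm³, ΣAȳ = 5312383.91 mm³.
x̄ = 7649941.40/54078.10 = 141.46 mm; ȳ = 5312383.91/54078.10 = 98.24 mm.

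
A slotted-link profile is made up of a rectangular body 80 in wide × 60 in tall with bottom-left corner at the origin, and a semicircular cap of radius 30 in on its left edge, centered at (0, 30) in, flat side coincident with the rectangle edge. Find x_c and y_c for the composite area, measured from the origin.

x_c = 28.00 in, y_c = 30.00 in

rectangular body: A = 80 × 60 = 4800.00, centroid at (40.00, 30.00).
semicircular end: A = ½π·30² = 1413.72, centroid at (-12.73, 30.00).
ΣA = 6213.72 in², ΣAx_c = 174000.00 in³, ΣAy_c = 186411.50 in³.
x_c = 174000.00/6213.72 = 28.00 in; y_c = 186411.50/6213.72 = 30.00 in.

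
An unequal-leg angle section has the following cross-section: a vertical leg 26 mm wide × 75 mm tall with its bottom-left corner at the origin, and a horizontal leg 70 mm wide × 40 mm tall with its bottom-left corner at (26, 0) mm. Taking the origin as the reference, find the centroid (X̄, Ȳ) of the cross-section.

Part | A | x̄ᵢ | ȳᵢ | A·x̄ᵢ | A·ȳᵢ
vertical leg | 1950.00 | 13.00 | 37.50 | 25350.00 | 73125.00
horizontal leg | 2800.00 | 61.00 | 20.00 | 170800.00 | 56000.00
Σ | 4750.00 |  |  | 196150.00 | 129125.00
X̄ = 196150.00 / 4750.00 = 41.29 mm
Ȳ = 129125.00 / 4750.00 = 27.18 mm

X̄ = 41.29 mm, Ȳ = 27.18 mm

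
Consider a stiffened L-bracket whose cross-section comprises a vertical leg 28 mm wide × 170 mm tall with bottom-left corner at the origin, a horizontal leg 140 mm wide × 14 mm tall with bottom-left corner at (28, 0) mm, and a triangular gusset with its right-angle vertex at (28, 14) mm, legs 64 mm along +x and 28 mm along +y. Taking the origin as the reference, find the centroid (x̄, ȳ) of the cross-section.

x̄ = 39.77 mm, ȳ = 57.67 mm

vertical leg: A = 28 × 170 = 4760.00, centroid at (14.00, 85.00).
horizontal leg: A = 140 × 14 = 1960.00, centroid at (98.00, 7.00).
gusset: A = ½·64·28 = 896.00, centroid at (49.33, 23.33).
ΣA = 7616.00 mm²
ΣAx̄ = (4760.00)(14.00) + (1960.00)(98.00) + (896.00)(49.33) = 302922.67 mm³
ΣAȳ = (4760.00)(85.00) + (1960.00)(7.00) + (896.00)(23.33) = 439226.67 mm³
x̄ = 302922.67 / 7616.00 = 39.77 mm
ȳ = 439226.67 / 7616.00 = 57.67 mm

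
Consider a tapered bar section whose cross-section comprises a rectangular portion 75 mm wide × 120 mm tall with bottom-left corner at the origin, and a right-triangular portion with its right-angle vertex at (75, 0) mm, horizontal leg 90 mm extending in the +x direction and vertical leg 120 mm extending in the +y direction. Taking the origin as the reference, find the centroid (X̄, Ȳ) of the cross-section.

X̄ = 62.81 mm, Ȳ = 52.50 mm

rectangular portion: A = 75 × 120 = 9000.00, centroid at (37.50, 60.00).
triangular portion: A = ½·90·120 = 5400.00, centroid at (105.00, 40.00).
ΣA = 14400.00 mm², ΣAX̄ = 904500.00 mm³, ΣAȲ = 756000.00 mm³.
X̄ = 904500.00/14400.00 = 62.81 mm; Ȳ = 756000.00/14400.00 = 52.50 mm.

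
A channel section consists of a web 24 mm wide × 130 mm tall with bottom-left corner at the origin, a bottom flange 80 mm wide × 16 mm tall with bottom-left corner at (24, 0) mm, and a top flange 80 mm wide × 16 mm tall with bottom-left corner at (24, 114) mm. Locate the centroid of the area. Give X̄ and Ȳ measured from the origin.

Part | A | x̄ᵢ | ȳᵢ | A·x̄ᵢ | A·ȳᵢ
web | 3120.00 | 12.00 | 65.00 | 37440.00 | 202800.00
bottom flange | 1280.00 | 64.00 | 8.00 | 81920.00 | 10240.00
top flange | 1280.00 | 64.00 | 122.00 | 81920.00 | 156160.00
Σ | 5680.00 |  |  | 201280.00 | 369200.00
X̄ = 201280.00 / 5680.00 = 35.44 mm
Ȳ = 369200.00 / 5680.00 = 65.00 mm

X̄ = 35.44 mm, Ȳ = 65.00 mm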